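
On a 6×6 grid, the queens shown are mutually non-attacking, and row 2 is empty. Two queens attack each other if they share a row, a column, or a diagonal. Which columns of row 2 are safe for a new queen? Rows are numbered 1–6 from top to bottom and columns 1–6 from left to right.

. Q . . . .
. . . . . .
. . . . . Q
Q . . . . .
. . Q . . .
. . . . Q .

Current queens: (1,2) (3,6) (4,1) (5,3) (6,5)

(1,2) attacks row 2 at column 2 and diagonals 1, 3.
(3,6) attacks row 2 at column 6 and diagonals 5.
(4,1) attacks row 2 at column 1 and diagonals 3.
(5,3) attacks row 2 at column 3 and diagonals 6.
(6,5) attacks row 2 at column 5 and diagonals 1.
Attacked columns: {1, 2, 3, 5, 6}. Safe: {4}.

columns 4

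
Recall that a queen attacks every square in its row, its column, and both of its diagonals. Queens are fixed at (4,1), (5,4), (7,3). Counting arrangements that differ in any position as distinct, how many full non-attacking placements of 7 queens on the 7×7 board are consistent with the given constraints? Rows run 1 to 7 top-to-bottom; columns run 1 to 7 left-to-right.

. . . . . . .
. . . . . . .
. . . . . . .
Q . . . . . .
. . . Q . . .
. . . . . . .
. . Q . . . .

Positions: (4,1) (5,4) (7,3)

Branch on row 1: col 2 → 0; col 5 → 0; col 6 → 1; col 7 → 0.
Sum: 0 + 0 + 1 + 0 = 1.

1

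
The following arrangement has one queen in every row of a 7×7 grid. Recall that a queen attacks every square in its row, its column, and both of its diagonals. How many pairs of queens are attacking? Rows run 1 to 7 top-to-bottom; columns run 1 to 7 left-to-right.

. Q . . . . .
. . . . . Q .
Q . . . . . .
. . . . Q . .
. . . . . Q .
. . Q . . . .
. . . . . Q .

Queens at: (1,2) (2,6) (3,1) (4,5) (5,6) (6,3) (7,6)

Same column: (2,6)–(5,6) (column 6); (2,6)–(7,6) (column 6); (5,6)–(7,6) (column 6).
Same diagonal: (1,2)–(4,5) (|1−4| = |2−5| = 3); (1,2)–(5,6) (|1−5| = |2−6| = 4); (4,5)–(5,6) (|4−5| = |5−6| = 1); (4,5)–(6,3) (|4−6| = |5−3| = 2).
Total attacking pairs: 7.

7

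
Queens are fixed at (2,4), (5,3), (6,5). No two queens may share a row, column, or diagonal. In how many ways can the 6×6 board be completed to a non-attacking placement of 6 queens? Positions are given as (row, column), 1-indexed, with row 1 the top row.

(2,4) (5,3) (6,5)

Branch on row 1: col 1 → 0; col 2 → 1; col 6 → 0.
Sum: 0 + 1 + 0 = 1.

1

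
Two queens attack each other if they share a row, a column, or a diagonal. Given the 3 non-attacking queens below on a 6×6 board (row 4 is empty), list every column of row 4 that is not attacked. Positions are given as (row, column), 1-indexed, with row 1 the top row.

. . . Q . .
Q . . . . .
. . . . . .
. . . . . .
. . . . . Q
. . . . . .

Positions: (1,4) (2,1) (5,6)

(1,4) attacks row 4 at column 4 and diagonals 1.
(2,1) attacks row 4 at column 1 and diagonals 3.
(5,6) attacks row 4 at column 6 and diagonals 5.
Attacked columns: {1, 3, 4, 5, 6}. Safe: {2}.

columns 2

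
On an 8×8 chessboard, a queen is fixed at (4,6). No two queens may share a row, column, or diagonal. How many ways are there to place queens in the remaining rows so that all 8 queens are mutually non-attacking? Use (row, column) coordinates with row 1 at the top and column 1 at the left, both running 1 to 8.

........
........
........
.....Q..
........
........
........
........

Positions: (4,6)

Branch on row 1: col 1 → 2; col 2 → 1; col 4 → 1; col 5 → 6; col 7 → 1; col 8 → 1.
Sum: 2 + 1 + 1 + 6 + 1 + 1 = 12.

12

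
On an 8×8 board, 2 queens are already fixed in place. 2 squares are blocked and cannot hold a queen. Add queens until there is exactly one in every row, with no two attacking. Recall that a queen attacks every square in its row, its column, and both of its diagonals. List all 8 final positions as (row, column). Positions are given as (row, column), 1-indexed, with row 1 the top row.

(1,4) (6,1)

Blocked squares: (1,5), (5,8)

(1,4) (2,2) (3,5) (4,8) (5,6) (6,1) (7,3) (8,7)

Row 2: attacked by (1,4)→{3,4,5}; (6,1)→{1,5}. Safe: 2, 6, 7, 8. Place at column 2.
Row 3: attacked by (1,4)→{2,4,6}; (2,2)→{1,2,3}; (6,1)→{1,4}. Safe: 5, 7, 8. Place at column 5.
Row 4: attacked by (1,4)→{1,4,7}; (2,2)→{2,4}; (3,5)→{4,5,6}; (6,1)→{1,3}. Safe: 8. Place at column 8.
Row 5: attacked by (1,4)→{4,8}; (2,2)→{2,5}; (3,5)→{3,5,7}; (4,8)→{7,8}; (6,1)→{1,2}. Blocked: 8. Safe: 6. Place at column 6.
Row 7: attacked by (1,4)→{4}; (2,2)→{2,7}; (3,5)→{1,5}; (4,8)→{5,8}; (5,6)→{4,6,8}; (6,1)→{1,2}. Safe: 3. Place at column 3.
Row 8: attacked by (1,4)→{4}; (2,2)→{2,8}; (3,5)→{5}; (4,8)→{4,8}; (5,6)→{3,6}; (6,1)→{1,3}; (7,3)→{2,3,4}. Safe: 7. Place at column 7.
Columns [4, 2, 5, 8, 6, 1, 3, 7], r−c [-3, 0, -2, -4, -1, 5, 4, 1], r+c [5, 4, 8, 12, 11, 7, 10, 15] are all distinct, so no two queens attack.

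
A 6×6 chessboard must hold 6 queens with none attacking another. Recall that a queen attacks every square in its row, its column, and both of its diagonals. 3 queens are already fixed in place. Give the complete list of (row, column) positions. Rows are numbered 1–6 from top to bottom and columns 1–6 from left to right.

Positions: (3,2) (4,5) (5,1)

Row 1: attacked by (3,2)→{2,4}; (4,5)→{2,5}; (5,1)→{1,5}. Safe: 3, 6. Place at column 3.
Row 2: attacked by (1,3)→{2,3,4}; (3,2)→{1,2,3}; (4,5)→{3,5}; (5,1)→{1,4}. Safe: 6. Place at column 6.
Row 6: attacked by (1,3)→{3}; (2,6)→{2,6}; (3,2)→{2,5}; (4,5)→{3,5}; (5,1)→{1,2}. Safe: 4. Place at column 4.
Columns [3, 6, 2, 5, 1, 4], r−c [-2, -4, 1, -1, 4, 2], r+c [4, 8, 5, 9, 6, 10] are all distinct, so no two queens attack.

(1,3) (2,6) (3,2) (4,5) (5,1) (6,4)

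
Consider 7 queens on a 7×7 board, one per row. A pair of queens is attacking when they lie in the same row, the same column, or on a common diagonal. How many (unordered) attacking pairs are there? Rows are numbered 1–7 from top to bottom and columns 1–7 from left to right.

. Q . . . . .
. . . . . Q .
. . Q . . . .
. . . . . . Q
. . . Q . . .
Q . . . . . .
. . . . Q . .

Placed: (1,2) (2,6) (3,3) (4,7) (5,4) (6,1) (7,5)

0

All columns are distinct and no two queens satisfy |Δrow| = |Δcol|, so no pair attacks.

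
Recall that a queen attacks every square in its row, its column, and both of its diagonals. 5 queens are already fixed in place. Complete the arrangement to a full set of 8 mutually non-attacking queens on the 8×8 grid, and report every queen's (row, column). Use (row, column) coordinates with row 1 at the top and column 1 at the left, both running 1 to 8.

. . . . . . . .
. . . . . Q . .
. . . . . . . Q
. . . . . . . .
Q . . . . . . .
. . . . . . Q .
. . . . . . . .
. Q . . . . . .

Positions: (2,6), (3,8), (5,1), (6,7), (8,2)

Row 1: attacked by (2,6)→{5,6,7}; (3,8)→{6,8}; (5,1)→{1,5}; (6,7)→{2,7}; (8,2)→{2}. Safe: 3, 4. Place at column 4.
Row 4: attacked by (1,4)→{1,4,7}; (2,6)→{4,6,8}; (3,8)→{7,8}; (5,1)→{1,2}; (6,7)→{5,7}; (8,2)→{2,6}. Safe: 3. Place at column 3.
Row 7: attacked by (1,4)→{4}; (2,6)→{1,6}; (3,8)→{4,8}; (4,3)→{3,6}; (5,1)→{1,3}; (6,7)→{6,7,8}; (8,2)→{1,2,3}. Safe: 5. Place at column 5.
Columns [4, 6, 8, 3, 1, 7, 5, 2], r−c [-3, -4, -5, 1, 4, -1, 2, 6], r+c [5, 8, 11, 7, 6, 13, 12, 10] are all distinct, so no two queens attack.

(1,4) (2,6) (3,8) (4,3) (5,1) (6,7) (7,5) (8,2)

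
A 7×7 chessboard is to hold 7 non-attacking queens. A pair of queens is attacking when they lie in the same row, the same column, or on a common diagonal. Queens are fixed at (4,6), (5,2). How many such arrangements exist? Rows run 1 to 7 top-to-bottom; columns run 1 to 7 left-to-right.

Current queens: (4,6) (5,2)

2

Branch on row 1: col 1 → 0; col 4 → 2; col 5 → 0; col 7 → 0.
Sum: 0 + 2 + 0 + 0 = 2.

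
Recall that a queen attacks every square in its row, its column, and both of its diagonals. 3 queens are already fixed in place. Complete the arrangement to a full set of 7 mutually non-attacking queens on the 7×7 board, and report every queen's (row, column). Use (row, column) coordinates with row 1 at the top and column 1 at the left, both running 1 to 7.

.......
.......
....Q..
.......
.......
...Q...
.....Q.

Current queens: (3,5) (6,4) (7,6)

(1,1) (2,3) (3,5) (4,7) (5,2) (6,4) (7,6)

Row 1: attacked by (3,5)→{3,5,7}; (6,4)→{4}; (7,6)→{6}. Safe: 1, 2. Place at column 1.
Row 2: attacked by (1,1)→{1,2}; (3,5)→{4,5,6}; (6,4)→{4}; (7,6)→{1,6}. Safe: 3, 7. Place at column 3.
Row 4: attacked by (1,1)→{1,4}; (2,3)→{1,3,5}; (3,5)→{4,5,6}; (6,4)→{2,4,6}; (7,6)→{3,6}. Safe: 7. Place at column 7.
Row 5: attacked by (1,1)→{1,5}; (2,3)→{3,6}; (3,5)→{3,5,7}; (4,7)→{6,7}; (6,4)→{3,4,5}; (7,6)→{4,6}. Safe: 2. Place at column 2.
Columns [1, 3, 5, 7, 2, 4, 6], r−c [0, -1, -2, -3, 3, 2, 1], r+c [2, 5, 8, 11, 7, 10, 13] are all distinct, so no two queens attack.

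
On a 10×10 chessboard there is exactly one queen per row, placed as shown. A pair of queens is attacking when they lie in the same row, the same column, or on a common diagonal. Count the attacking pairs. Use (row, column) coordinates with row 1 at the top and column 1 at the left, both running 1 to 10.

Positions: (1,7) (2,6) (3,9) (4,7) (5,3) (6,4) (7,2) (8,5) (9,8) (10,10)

6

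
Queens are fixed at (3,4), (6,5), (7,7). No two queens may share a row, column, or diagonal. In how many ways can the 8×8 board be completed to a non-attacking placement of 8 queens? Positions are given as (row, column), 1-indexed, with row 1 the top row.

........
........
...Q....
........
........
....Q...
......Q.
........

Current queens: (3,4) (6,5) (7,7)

Branch on row 1: col 3 → 2; col 8 → 0.
Sum: 2 + 0 = 2.

2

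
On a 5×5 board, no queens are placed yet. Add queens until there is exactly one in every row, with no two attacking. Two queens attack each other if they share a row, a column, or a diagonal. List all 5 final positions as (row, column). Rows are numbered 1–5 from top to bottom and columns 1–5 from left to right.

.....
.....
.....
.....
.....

Row 1: Safe: 1, 2, 3, 4, 5. Place at column 2.
Row 2: attacked by (1,2)→{1,2,3}. Safe: 4, 5. Place at column 5.
Row 3: attacked by (1,2)→{2,4}; (2,5)→{4,5}. Safe: 1, 3. Place at column 3.
Row 4: attacked by (1,2)→{2,5}; (2,5)→{3,5}; (3,3)→{2,3,4}. Safe: 1. Place at column 1.
Row 5: attacked by (1,2)→{2}; (2,5)→{2,5}; (3,3)→{1,3,5}; (4,1)→{1,2}. Safe: 4. Place at column 4.
Columns [2, 5, 3, 1, 4], r−c [-1, -3, 0, 3, 1], r+c [3, 7, 6, 5, 9] are all distinct, so no two queens attack.

(1,2) (2,5) (3,3) (4,1) (5,4)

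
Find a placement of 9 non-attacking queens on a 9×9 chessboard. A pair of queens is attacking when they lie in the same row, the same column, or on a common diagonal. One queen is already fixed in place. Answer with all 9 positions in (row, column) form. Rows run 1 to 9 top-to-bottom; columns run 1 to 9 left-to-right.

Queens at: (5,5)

Row 1: attacked by (5,5)→{1,5,9}. Safe: 2, 3, 4, 6, 7, 8. Place at column 8.
Row 2: attacked by (1,8)→{7,8,9}; (5,5)→{2,5,8}. Safe: 1, 3, 4, 6. Place at column 1.
Row 3: attacked by (1,8)→{6,8}; (2,1)→{1,2}; (5,5)→{3,5,7}. Safe: 4, 9. Place at column 4.
Row 4: attacked by (1,8)→{5,8}; (2,1)→{1,3}; (3,4)→{3,4,5}; (5,5)→{4,5,6}. Safe: 2, 7, 9. Place at column 7.
Row 6: attacked by (1,8)→{3,8}; (2,1)→{1,5}; (3,4)→{1,4,7}; (4,7)→{5,7,9}; (5,5)→{4,5,6}. Safe: 2. Place at column 2.
Row 7: attacked by (1,8)→{2,8}; (2,1)→{1,6}; (3,4)→{4,8}; (4,7)→{4,7}; (5,5)→{3,5,7}; (6,2)→{1,2,3}. Safe: 9. Place at column 9.
Row 8: attacked by (1,8)→{1,8}; (2,1)→{1,7}; (3,4)→{4,9}; (4,7)→{3,7}; (5,5)→{2,5,8}; (6,2)→{2,4}; (7,9)→{8,9}. Safe: 6. Place at column 6.
Row 9: attacked by (1,8)→{8}; (2,1)→{1,8}; (3,4)→{4}; (4,7)→{2,7}; (5,5)→{1,5,9}; (6,2)→{2,5}; (7,9)→{7,9}; (8,6)→{5,6,7}. Safe: 3. Place at column 3.
Columns [8, 1, 4, 7, 5, 2, 9, 6, 3], r−c [-7, 1, -1, -3, 0, 4, -2, 2, 6], r+c [9, 3, 7, 11, 10, 8, 16, 14, 12] are all distinct, so no two queens attack.

(1,8) (2,1) (3,4) (4,7) (5,5) (6,2) (7,9) (8,6) (9,3)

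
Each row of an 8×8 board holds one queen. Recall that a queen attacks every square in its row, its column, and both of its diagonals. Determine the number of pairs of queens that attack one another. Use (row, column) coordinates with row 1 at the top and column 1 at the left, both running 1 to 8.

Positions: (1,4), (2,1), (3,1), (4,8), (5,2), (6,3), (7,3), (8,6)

Same column: (2,1)–(3,1) (column 1); (6,3)–(7,3) (column 3).
Same diagonal: (3,1)–(8,6) (|3−8| = |1−6| = 5); (5,2)–(6,3) (|5−6| = |2−3| = 1).
Total attacking pairs: 4.

4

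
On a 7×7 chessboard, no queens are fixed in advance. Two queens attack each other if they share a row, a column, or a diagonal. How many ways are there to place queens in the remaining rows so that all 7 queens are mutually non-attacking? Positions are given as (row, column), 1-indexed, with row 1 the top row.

Branch on row 1: col 1 → 4; col 2 → 7; col 3 → 6; col 4 → 6; col 5 → 6; col 6 → 7; col 7 → 4.
Sum: 4 + 7 + 6 + 6 + 6 + 7 + 4 = 40.
(This is the classic 7-queens count.)

40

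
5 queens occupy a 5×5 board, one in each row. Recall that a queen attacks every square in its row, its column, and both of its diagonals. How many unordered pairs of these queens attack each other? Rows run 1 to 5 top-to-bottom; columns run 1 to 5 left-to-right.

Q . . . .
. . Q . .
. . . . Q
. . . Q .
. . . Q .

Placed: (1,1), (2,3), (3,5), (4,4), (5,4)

Same column: (4,4)–(5,4) (column 4).
Same diagonal: (1,1)–(4,4) (|1−4| = |1−4| = 3); (3,5)–(4,4) (|3−4| = |5−4| = 1).
Total attacking pairs: 3.

3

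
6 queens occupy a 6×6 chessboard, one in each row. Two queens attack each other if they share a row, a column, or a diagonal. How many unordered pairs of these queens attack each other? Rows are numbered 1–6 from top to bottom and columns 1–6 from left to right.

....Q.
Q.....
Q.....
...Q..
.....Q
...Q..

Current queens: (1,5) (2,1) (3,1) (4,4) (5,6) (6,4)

3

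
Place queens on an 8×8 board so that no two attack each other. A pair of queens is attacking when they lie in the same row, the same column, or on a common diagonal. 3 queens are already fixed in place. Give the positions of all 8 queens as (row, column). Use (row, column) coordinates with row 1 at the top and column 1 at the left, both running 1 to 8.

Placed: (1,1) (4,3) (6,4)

(1,1) (2,6) (3,8) (4,3) (5,7) (6,4) (7,2) (8,5)

Row 2: attacked by (1,1)→{1,2}; (4,3)→{1,3,5}; (6,4)→{4,8}. Safe: 6, 7. Place at column 6.
Row 3: attacked by (1,1)→{1,3}; (2,6)→{5,6,7}; (4,3)→{2,3,4}; (6,4)→{1,4,7}. Safe: 8. Place at column 8.
Row 5: attacked by (1,1)→{1,5}; (2,6)→{3,6}; (3,8)→{6,8}; (4,3)→{2,3,4}; (6,4)→{3,4,5}. Safe: 7. Place at column 7.
Row 7: attacked by (1,1)→{1,7}; (2,6)→{1,6}; (3,8)→{4,8}; (4,3)→{3,6}; (5,7)→{5,7}; (6,4)→{3,4,5}. Safe: 2. Place at column 2.
Row 8: attacked by (1,1)→{1,8}; (2,6)→{6}; (3,8)→{3,8}; (4,3)→{3,7}; (5,7)→{4,7}; (6,4)→{2,4,6}; (7,2)→{1,2,3}. Safe: 5. Place at column 5.
Columns [1, 6, 8, 3, 7, 4, 2, 5], r−c [0, -4, -5, 1, -2, 2, 5, 3], r+c [2, 8, 11, 7, 12, 10, 9, 13] are all distinct, so no two queens attack.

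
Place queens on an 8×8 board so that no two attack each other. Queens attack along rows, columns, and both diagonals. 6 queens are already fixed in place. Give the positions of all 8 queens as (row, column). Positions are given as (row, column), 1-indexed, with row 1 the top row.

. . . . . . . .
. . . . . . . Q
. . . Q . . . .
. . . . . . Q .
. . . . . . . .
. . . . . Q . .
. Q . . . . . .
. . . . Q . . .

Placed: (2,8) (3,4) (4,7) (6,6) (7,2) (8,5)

Row 1: attacked by (2,8)→{7,8}; (3,4)→{2,4,6}; (4,7)→{4,7}; (6,6)→{1,6}; (7,2)→{2,8}; (8,5)→{5}. Safe: 3. Place at column 3.
Row 5: attacked by (1,3)→{3,7}; (2,8)→{5,8}; (3,4)→{2,4,6}; (4,7)→{6,7,8}; (6,6)→{5,6,7}; (7,2)→{2,4}; (8,5)→{2,5,8}. Safe: 1. Place at column 1.
Columns [3, 8, 4, 7, 1, 6, 2, 5], r−c [-2, -6, -1, -3, 4, 0, 5, 3], r+c [4, 10, 7, 11, 6, 12, 9, 13] are all distinct, so no two queens attack.

(1,3) (2,8) (3,4) (4,7) (5,1) (6,6) (7,2) (8,5)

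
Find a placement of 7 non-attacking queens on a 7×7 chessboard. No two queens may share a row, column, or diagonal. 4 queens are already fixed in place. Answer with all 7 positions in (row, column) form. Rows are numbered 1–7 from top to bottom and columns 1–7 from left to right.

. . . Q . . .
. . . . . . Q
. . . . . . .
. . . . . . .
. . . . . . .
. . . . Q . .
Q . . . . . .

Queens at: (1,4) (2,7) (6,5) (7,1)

(1,4) (2,7) (3,3) (4,6) (5,2) (6,5) (7,1)

Row 3: attacked by (1,4)→{2,4,6}; (2,7)→{6,7}; (6,5)→{2,5}; (7,1)→{1,5}. Safe: 3. Place at column 3.
Row 4: attacked by (1,4)→{1,4,7}; (2,7)→{5,7}; (3,3)→{2,3,4}; (6,5)→{3,5,7}; (7,1)→{1,4}. Safe: 6. Place at column 6.
Row 5: attacked by (1,4)→{4}; (2,7)→{4,7}; (3,3)→{1,3,5}; (4,6)→{5,6,7}; (6,5)→{4,5,6}; (7,1)→{1,3}. Safe: 2. Place at column 2.
Columns [4, 7, 3, 6, 2, 5, 1], r−c [-3, -5, 0, -2, 3, 1, 6], r+c [5, 9, 6, 10, 7, 11, 8] are all distinct, so no two queens attack.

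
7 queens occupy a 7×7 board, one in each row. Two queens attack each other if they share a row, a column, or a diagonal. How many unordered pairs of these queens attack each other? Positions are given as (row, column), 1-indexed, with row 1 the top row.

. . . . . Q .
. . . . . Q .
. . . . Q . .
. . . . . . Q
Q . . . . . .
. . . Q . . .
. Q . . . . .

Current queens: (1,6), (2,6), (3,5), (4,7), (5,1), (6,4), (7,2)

2

Same column: (1,6)–(2,6) (column 6).
Same diagonal: (2,6)–(3,5) (|2−3| = |6−5| = 1).
Total attacking pairs: 2.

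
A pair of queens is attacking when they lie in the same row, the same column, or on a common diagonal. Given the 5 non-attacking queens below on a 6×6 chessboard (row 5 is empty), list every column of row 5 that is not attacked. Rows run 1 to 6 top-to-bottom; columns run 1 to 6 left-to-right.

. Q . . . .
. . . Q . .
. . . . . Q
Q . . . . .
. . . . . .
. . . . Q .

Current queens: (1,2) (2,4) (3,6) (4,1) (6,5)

columns 3

(1,2) attacks row 5 at column 2 and diagonals 6.
(2,4) attacks row 5 at column 4 and diagonals 1.
(3,6) attacks row 5 at column 6 and diagonals 4.
(4,1) attacks row 5 at column 1 and diagonals 2.
(6,5) attacks row 5 at column 5 and diagonals 4, 6.
Attacked columns: {1, 2, 4, 5, 6}. Safe: {3}.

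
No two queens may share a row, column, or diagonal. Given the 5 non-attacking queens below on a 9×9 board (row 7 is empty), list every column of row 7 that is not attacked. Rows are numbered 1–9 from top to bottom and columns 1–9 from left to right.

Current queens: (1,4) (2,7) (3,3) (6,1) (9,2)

(1,4) attacks row 7 at column 4.
(2,7) attacks row 7 at column 7 and diagonals 2.
(3,3) attacks row 7 at column 3 and diagonals 7.
(6,1) attacks row 7 at column 1 and diagonals 2.
(9,2) attacks row 7 at column 2 and diagonals 4.
Attacked columns: {1, 2, 3, 4, 7}. Safe: {5, 6, 8, 9}.

columns 5, 6, 8, 9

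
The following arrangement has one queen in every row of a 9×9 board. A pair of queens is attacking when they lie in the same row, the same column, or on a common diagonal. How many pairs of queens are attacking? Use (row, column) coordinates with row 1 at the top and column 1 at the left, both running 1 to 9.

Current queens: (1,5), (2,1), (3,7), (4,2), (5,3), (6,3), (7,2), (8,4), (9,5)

8

Same column: (1,5)–(9,5) (column 5); (4,2)–(7,2) (column 2); (5,3)–(6,3) (column 3).
Same diagonal: (1,5)–(3,7) (|1−3| = |5−7| = 2); (1,5)–(4,2) (|1−4| = |5−2| = 3); (4,2)–(5,3) (|4−5| = |2−3| = 1); (6,3)–(7,2) (|6−7| = |3−2| = 1); (8,4)–(9,5) (|8−9| = |4−5| = 1).
Total attacking pairs: 8.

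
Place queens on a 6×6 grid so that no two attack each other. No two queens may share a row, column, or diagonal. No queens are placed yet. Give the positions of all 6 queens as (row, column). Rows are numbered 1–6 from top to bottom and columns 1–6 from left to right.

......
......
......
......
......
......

Row 1: Safe: 1, 2, 3, 4, 5, 6. Place at column 2.
Row 2: attacked by (1,2)→{1,2,3}. Safe: 4, 5, 6. Place at column 4.
Row 3: attacked by (1,2)→{2,4}; (2,4)→{3,4,5}. Safe: 1, 6. Place at column 6.
Row 4: attacked by (1,2)→{2,5}; (2,4)→{2,4,6}; (3,6)→{5,6}. Safe: 1, 3. Place at column 1.
Row 5: attacked by (1,2)→{2,6}; (2,4)→{1,4}; (3,6)→{4,6}; (4,1)→{1,2}. Safe: 3, 5. Place at column 3.
Row 6: attacked by (1,2)→{2}; (2,4)→{4}; (3,6)→{3,6}; (4,1)→{1,3}; (5,3)→{2,3,4}. Safe: 5. Place at column 5.
Columns [2, 4, 6, 1, 3, 5], r−c [-1, -2, -3, 3, 2, 1], r+c [3, 6, 9, 5, 8, 11] are all distinct, so no two queens attack.

(1,2) (2,4) (3,6) (4,1) (5,3) (6,5)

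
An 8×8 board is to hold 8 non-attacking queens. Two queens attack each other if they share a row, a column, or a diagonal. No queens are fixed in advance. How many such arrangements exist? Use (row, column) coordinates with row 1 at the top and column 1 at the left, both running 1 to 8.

Branch on row 1: col 1 → 4; col 2 → 8; col 3 → 16; col 4 → 18; col 5 → 18; col 6 → 16; col 7 → 8; col 8 → 4.
Sum: 4 + 8 + 16 + 18 + 18 + 16 + 8 + 4 = 92.
(This is the classic 8-queens count.)

92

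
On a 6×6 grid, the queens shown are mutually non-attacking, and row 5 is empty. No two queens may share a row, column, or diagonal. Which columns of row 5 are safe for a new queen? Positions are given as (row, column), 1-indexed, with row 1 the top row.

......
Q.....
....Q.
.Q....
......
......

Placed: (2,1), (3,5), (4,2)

(2,1) attacks row 5 at column 1 and diagonals 4.
(3,5) attacks row 5 at column 5 and diagonals 3.
(4,2) attacks row 5 at column 2 and diagonals 1, 3.
Attacked columns: {1, 2, 3, 4, 5}. Safe: {6}.

columns 6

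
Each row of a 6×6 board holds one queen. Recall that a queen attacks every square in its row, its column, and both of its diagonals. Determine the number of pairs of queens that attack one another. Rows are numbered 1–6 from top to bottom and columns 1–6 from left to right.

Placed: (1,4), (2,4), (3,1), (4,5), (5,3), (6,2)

3

Same column: (1,4)–(2,4) (column 4).
Same diagonal: (3,1)–(5,3) (|3−5| = |1−3| = 2); (5,3)–(6,2) (|5−6| = |3−2| = 1).
Total attacking pairs: 3.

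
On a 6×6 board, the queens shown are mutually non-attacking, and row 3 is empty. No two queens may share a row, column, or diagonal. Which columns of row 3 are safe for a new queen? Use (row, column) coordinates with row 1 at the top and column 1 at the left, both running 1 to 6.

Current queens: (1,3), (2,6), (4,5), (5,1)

columns 2

(1,3) attacks row 3 at column 3 and diagonals 1, 5.
(2,6) attacks row 3 at column 6 and diagonals 5.
(4,5) attacks row 3 at column 5 and diagonals 4, 6.
(5,1) attacks row 3 at column 1 and diagonals 3.
Attacked columns: {1, 3, 4, 5, 6}. Safe: {2}.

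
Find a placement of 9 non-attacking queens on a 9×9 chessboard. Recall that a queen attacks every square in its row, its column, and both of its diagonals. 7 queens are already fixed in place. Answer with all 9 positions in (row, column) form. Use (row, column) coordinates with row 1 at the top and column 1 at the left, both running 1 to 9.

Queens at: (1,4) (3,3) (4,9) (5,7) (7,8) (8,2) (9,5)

Row 2: attacked by (1,4)→{3,4,5}; (3,3)→{2,3,4}; (4,9)→{7,9}; (5,7)→{4,7}; (7,8)→{3,8}; (8,2)→{2,8}; (9,5)→{5}. Safe: 1, 6. Place at column 6.
Row 6: attacked by (1,4)→{4,9}; (2,6)→{2,6}; (3,3)→{3,6}; (4,9)→{7,9}; (5,7)→{6,7,8}; (7,8)→{7,8,9}; (8,2)→{2,4}; (9,5)→{2,5,8}. Safe: 1. Place at column 1.
Columns [4, 6, 3, 9, 7, 1, 8, 2, 5], r−c [-3, -4, 0, -5, -2, 5, -1, 6, 4], r+c [5, 8, 6, 13, 12, 7, 15, 10, 14] are all distinct, so no two queens attack.

(1,4) (2,6) (3,3) (4,9) (5,7) (6,1) (7,8) (8,2) (9,5)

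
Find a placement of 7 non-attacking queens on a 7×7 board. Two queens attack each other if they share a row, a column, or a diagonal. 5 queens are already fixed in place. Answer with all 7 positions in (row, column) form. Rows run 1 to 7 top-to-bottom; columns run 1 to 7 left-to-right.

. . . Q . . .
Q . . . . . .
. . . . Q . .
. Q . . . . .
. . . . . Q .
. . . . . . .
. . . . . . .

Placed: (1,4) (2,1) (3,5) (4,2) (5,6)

(1,4) (2,1) (3,5) (4,2) (5,6) (6,3) (7,7)

Row 6: attacked by (1,4)→{4}; (2,1)→{1,5}; (3,5)→{2,5}; (4,2)→{2,4}; (5,6)→{5,6,7}. Safe: 3. Place at column 3.
Row 7: attacked by (1,4)→{4}; (2,1)→{1,6}; (3,5)→{1,5}; (4,2)→{2,5}; (5,6)→{4,6}; (6,3)→{2,3,4}. Safe: 7. Place at column 7.
Columns [4, 1, 5, 2, 6, 3, 7], r−c [-3, 1, -2, 2, -1, 3, 0], r+c [5, 3, 8, 6, 11, 9, 14] are all distinct, so no two queens attack.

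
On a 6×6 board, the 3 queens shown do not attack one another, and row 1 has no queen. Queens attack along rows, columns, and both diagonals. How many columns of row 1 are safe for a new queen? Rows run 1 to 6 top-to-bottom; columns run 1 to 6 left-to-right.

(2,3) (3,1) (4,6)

(2,3) attacks row 1 at column 3 and diagonals 2, 4.
(3,1) attacks row 1 at column 1 and diagonals 3.
(4,6) attacks row 1 at column 6 and diagonals 3.
Attacked columns: {1, 2, 3, 4, 6}. Safe: {5}.

1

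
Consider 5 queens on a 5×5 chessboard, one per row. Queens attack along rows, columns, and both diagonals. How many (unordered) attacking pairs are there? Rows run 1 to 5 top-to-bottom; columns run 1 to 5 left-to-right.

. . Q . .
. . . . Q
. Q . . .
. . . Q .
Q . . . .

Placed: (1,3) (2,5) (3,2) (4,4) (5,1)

0

All columns are distinct and no two queens satisfy |Δrow| = |Δcol|, so no pair attacks.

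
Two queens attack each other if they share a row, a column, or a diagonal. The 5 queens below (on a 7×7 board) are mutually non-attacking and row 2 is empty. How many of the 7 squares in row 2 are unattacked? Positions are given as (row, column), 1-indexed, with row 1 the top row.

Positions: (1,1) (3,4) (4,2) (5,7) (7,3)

1

(1,1) attacks row 2 at column 1 and diagonals 2.
(3,4) attacks row 2 at column 4 and diagonals 3, 5.
(4,2) attacks row 2 at column 2 and diagonals 4.
(5,7) attacks row 2 at column 7 and diagonals 4.
(7,3) attacks row 2 at column 3.
Attacked columns: {1, 2, 3, 4, 5, 7}. Safe: {6}.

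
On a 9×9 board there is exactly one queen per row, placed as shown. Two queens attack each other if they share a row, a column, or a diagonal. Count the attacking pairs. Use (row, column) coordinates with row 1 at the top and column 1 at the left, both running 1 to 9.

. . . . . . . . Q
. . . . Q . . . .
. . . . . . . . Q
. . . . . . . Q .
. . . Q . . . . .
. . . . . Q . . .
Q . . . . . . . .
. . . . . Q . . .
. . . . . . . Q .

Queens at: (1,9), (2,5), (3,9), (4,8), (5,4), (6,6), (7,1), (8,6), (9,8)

7

Same column: (1,9)–(3,9) (column 9); (4,8)–(9,8) (column 8); (6,6)–(8,6) (column 6).
Same diagonal: (3,9)–(4,8) (|3−4| = |9−8| = 1); (3,9)–(6,6) (|3−6| = |9−6| = 3); (4,8)–(6,6) (|4−6| = |8−6| = 2); (5,4)–(9,8) (|5−9| = |4−8| = 4).
Total attacking pairs: 7.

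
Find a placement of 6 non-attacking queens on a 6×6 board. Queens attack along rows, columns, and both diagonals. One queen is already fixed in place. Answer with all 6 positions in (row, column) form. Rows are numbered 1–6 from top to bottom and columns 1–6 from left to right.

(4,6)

(1,5) (2,3) (3,1) (4,6) (5,4) (6,2)

Row 1: attacked by (4,6)→{3,6}. Safe: 1, 2, 4, 5. Place at column 5.
Row 2: attacked by (1,5)→{4,5,6}; (4,6)→{4,6}. Safe: 1, 2, 3. Place at column 3.
Row 3: attacked by (1,5)→{3,5}; (2,3)→{2,3,4}; (4,6)→{5,6}. Safe: 1. Place at column 1.
Row 5: attacked by (1,5)→{1,5}; (2,3)→{3,6}; (3,1)→{1,3}; (4,6)→{5,6}. Safe: 2, 4. Place at column 4.
Row 6: attacked by (1,5)→{5}; (2,3)→{3}; (3,1)→{1,4}; (4,6)→{4,6}; (5,4)→{3,4,5}. Safe: 2. Place at column 2.
Columns [5, 3, 1, 6, 4, 2], r−c [-4, -1, 2, -2, 1, 4], r+c [6, 5, 4, 10, 9, 8] are all distinct, so no two queens attack.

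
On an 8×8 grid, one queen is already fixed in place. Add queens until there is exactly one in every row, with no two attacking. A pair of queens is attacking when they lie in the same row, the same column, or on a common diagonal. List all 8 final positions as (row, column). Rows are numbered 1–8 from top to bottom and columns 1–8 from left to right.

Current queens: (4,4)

(1,6) (2,8) (3,2) (4,4) (5,1) (6,7) (7,5) (8,3)

Row 1: attacked by (4,4)→{1,4,7}. Safe: 2, 3, 5, 6, 8. Place at column 6.
Row 2: attacked by (1,6)→{5,6,7}; (4,4)→{2,4,6}. Safe: 1, 3, 8. Place at column 8.
Row 3: attacked by (1,6)→{4,6,8}; (2,8)→{7,8}; (4,4)→{3,4,5}. Safe: 1, 2. Place at column 2.
Row 5: attacked by (1,6)→{2,6}; (2,8)→{5,8}; (3,2)→{2,4}; (4,4)→{3,4,5}. Safe: 1, 7. Place at column 1.
Row 6: attacked by (1,6)→{1,6}; (2,8)→{4,8}; (3,2)→{2,5}; (4,4)→{2,4,6}; (5,1)→{1,2}. Safe: 3, 7. Place at column 7.
Row 7: attacked by (1,6)→{6}; (2,8)→{3,8}; (3,2)→{2,6}; (4,4)→{1,4,7}; (5,1)→{1,3}; (6,7)→{6,7,8}. Safe: 5. Place at column 5.
Row 8: attacked by (1,6)→{6}; (2,8)→{2,8}; (3,2)→{2,7}; (4,4)→{4,8}; (5,1)→{1,4}; (6,7)→{5,7}; (7,5)→{4,5,6}. Safe: 3. Place at column 3.
Columns [6, 8, 2, 4, 1, 7, 5, 3], r−c [-5, -6, 1, 0, 4, -1, 2, 5], r+c [7, 10, 5, 8, 6, 13, 12, 11] are all distinct, so no two queens attack.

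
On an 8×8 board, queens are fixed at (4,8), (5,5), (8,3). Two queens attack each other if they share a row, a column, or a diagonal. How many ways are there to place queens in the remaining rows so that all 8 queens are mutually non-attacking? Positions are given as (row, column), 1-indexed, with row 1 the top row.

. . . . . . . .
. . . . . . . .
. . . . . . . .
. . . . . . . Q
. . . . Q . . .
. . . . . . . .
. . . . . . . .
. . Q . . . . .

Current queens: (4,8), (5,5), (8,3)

2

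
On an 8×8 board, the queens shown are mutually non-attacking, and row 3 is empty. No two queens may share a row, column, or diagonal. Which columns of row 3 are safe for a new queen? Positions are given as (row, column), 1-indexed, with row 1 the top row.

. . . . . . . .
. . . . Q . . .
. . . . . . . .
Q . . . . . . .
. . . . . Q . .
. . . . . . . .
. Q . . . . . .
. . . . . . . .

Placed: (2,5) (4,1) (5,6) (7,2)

columns 3, 7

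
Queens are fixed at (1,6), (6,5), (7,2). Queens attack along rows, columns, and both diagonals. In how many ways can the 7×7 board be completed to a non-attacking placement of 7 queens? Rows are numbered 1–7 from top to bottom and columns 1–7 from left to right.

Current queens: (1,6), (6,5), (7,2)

Branch on row 2: col 3 → 2; col 4 → 1.
Sum: 2 + 1 = 3.

3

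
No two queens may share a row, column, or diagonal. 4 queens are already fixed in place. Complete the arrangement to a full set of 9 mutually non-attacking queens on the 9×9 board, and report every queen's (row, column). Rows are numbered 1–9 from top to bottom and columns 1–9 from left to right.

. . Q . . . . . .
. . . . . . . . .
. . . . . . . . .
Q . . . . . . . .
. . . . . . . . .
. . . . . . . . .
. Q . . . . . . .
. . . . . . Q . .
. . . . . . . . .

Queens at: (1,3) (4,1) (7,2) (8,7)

(1,3) (2,6) (3,9) (4,1) (5,8) (6,4) (7,2) (8,7) (9,5)

Row 2: attacked by (1,3)→{2,3,4}; (4,1)→{1,3}; (7,2)→{2,7}; (8,7)→{1,7}. Safe: 5, 6, 8, 9. Place at column 6.
Row 3: attacked by (1,3)→{1,3,5}; (2,6)→{5,6,7}; (4,1)→{1,2}; (7,2)→{2,6}; (8,7)→{2,7}. Safe: 4, 8, 9. Place at column 9.
Row 5: attacked by (1,3)→{3,7}; (2,6)→{3,6,9}; (3,9)→{7,9}; (4,1)→{1,2}; (7,2)→{2,4}; (8,7)→{4,7}. Safe: 5, 8. Place at column 8.
Row 6: attacked by (1,3)→{3,8}; (2,6)→{2,6}; (3,9)→{6,9}; (4,1)→{1,3}; (5,8)→{7,8,9}; (7,2)→{1,2,3}; (8,7)→{5,7,9}. Safe: 4. Place at column 4.
Row 9: attacked by (1,3)→{3}; (2,6)→{6}; (3,9)→{3,9}; (4,1)→{1,6}; (5,8)→{4,8}; (6,4)→{1,4,7}; (7,2)→{2,4}; (8,7)→{6,7,8}. Safe: 5. Place at column 5.
Columns [3, 6, 9, 1, 8, 4, 2, 7, 5], r−c [-2, -4, -6, 3, -3, 2, 5, 1, 4], r+c [4, 8, 12, 5, 13, 10, 9, 15, 14] are all distinct, so no two queens attack.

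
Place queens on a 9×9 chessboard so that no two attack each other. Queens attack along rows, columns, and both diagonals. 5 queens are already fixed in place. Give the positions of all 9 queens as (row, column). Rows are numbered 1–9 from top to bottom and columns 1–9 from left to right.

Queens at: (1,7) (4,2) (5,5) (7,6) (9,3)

(1,7) (2,9) (3,4) (4,2) (5,5) (6,8) (7,6) (8,1) (9,3)

Row 2: attacked by (1,7)→{6,7,8}; (4,2)→{2,4}; (5,5)→{2,5,8}; (7,6)→{1,6}; (9,3)→{3}. Safe: 9. Place at column 9.
Row 3: attacked by (1,7)→{5,7,9}; (2,9)→{8,9}; (4,2)→{1,2,3}; (5,5)→{3,5,7}; (7,6)→{2,6}; (9,3)→{3,9}. Safe: 4. Place at column 4.
Row 6: attacked by (1,7)→{2,7}; (2,9)→{5,9}; (3,4)→{1,4,7}; (4,2)→{2,4}; (5,5)→{4,5,6}; (7,6)→{5,6,7}; (9,3)→{3,6}. Safe: 8. Place at column 8.
Row 8: attacked by (1,7)→{7}; (2,9)→{3,9}; (3,4)→{4,9}; (4,2)→{2,6}; (5,5)→{2,5,8}; (6,8)→{6,8}; (7,6)→{5,6,7}; (9,3)→{2,3,4}. Safe: 1. Place at column 1.
Columns [7, 9, 4, 2, 5, 8, 6, 1, 3], r−c [-6, -7, -1, 2, 0, -2, 1, 7, 6], r+c [8, 11, 7, 6, 10, 14, 13, 9, 12] are all distinct, so no two queens attack.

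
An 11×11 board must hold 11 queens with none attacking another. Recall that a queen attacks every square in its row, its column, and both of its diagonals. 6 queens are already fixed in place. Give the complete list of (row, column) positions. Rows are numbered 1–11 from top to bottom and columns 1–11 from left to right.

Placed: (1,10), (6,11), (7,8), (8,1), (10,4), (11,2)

Row 2: attacked by (1,10)→{9,10,11}; (6,11)→{7,11}; (7,8)→{3,8}; (8,1)→{1,7}; (10,4)→{4}; (11,2)→{2,11}. Safe: 5, 6. Place at column 6.
Row 3: attacked by (1,10)→{8,10}; (2,6)→{5,6,7}; (6,11)→{8,11}; (7,8)→{4,8}; (8,1)→{1,6}; (10,4)→{4,11}; (11,2)→{2,10}. Safe: 3, 9. Place at column 9.
Row 4: attacked by (1,10)→{7,10}; (2,6)→{4,6,8}; (3,9)→{8,9,10}; (6,11)→{9,11}; (7,8)→{5,8,11}; (8,1)→{1,5}; (10,4)→{4,10}; (11,2)→{2,9}. Safe: 3. Place at column 3.
Row 5: attacked by (1,10)→{6,10}; (2,6)→{3,6,9}; (3,9)→{7,9,11}; (4,3)→{2,3,4}; (6,11)→{10,11}; (7,8)→{6,8,10}; (8,1)→{1,4}; (10,4)→{4,9}; (11,2)→{2,8}. Safe: 5. Place at column 5.
Row 9: attacked by (1,10)→{2,10}; (2,6)→{6}; (3,9)→{3,9}; (4,3)→{3,8}; (5,5)→{1,5,9}; (6,11)→{8,11}; (7,8)→{6,8,10}; (8,1)→{1,2}; (10,4)→{3,4,5}; (11,2)→{2,4}. Safe: 7. Place at column 7.
Columns [10, 6, 9, 3, 5, 11, 8, 1, 7, 4, 2], r−c [-9, -4, -6, 1, 0, -5, -1, 7, 2, 6, 9], r+c [11, 8, 12, 7, 10, 17, 15, 9, 16, 14, 13] are all distinct, so no two queens attack.

(1,10) (2,6) (3,9) (4,3) (5,5) (6,11) (7,8) (8,1) (9,7) (10,4) (11,2)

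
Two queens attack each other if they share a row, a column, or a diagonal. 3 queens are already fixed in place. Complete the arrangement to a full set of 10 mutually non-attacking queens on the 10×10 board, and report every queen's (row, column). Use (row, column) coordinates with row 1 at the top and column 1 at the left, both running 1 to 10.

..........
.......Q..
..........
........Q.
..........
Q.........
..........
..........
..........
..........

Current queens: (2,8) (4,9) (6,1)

(1,2) (2,8) (3,6) (4,9) (5,3) (6,1) (7,4) (8,7) (9,5) (10,10)

Row 1: attacked by (2,8)→{7,8,9}; (4,9)→{6,9}; (6,1)→{1,6}. Safe: 2, 3, 4, 5, 10. Place at column 2.
Row 3: attacked by (1,2)→{2,4}; (2,8)→{7,8,9}; (4,9)→{8,9,10}; (6,1)→{1,4}. Safe: 3, 5, 6. Place at column 6.
Row 5: attacked by (1,2)→{2,6}; (2,8)→{5,8}; (3,6)→{4,6,8}; (4,9)→{8,9,10}; (6,1)→{1,2}. Safe: 3, 7. Place at column 3.
Row 7: attacked by (1,2)→{2,8}; (2,8)→{3,8}; (3,6)→{2,6,10}; (4,9)→{6,9}; (5,3)→{1,3,5}; (6,1)→{1,2}. Safe: 4, 7. Place at column 4.
Row 8: attacked by (1,2)→{2,9}; (2,8)→{2,8}; (3,6)→{1,6}; (4,9)→{5,9}; (5,3)→{3,6}; (6,1)→{1,3}; (7,4)→{3,4,5}. Safe: 7, 10. Place at column 7.
Row 9: attacked by (1,2)→{2,10}; (2,8)→{1,8}; (3,6)→{6}; (4,9)→{4,9}; (5,3)→{3,7}; (6,1)→{1,4}; (7,4)→{2,4,6}; (8,7)→{6,7,8}. Safe: 5. Place at column 5.
Row 10: attacked by (1,2)→{2}; (2,8)→{8}; (3,6)→{6}; (4,9)→{3,9}; (5,3)→{3,8}; (6,1)→{1,5}; (7,4)→{1,4,7}; (8,7)→{5,7,9}; (9,5)→{4,5,6}. Safe: 10. Place at column 10.
Columns [2, 8, 6, 9, 3, 1, 4, 7, 5, 10], r−c [-1, -6, -3, -5, 2, 5, 3, 1, 4, 0], r+c [3, 10, 9, 13, 8, 7, 11, 15, 14, 20] are all distinct, so no two queens attack.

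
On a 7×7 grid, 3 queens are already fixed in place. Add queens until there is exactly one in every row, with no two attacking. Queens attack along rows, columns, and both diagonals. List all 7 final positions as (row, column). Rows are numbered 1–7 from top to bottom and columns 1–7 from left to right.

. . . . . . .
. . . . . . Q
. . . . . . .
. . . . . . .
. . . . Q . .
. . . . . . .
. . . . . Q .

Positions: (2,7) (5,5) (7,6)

(1,3) (2,7) (3,4) (4,1) (5,5) (6,2) (7,6)

Row 1: attacked by (2,7)→{6,7}; (5,5)→{1,5}; (7,6)→{6}. Safe: 2, 3, 4. Place at column 3.
Row 3: attacked by (1,3)→{1,3,5}; (2,7)→{6,7}; (5,5)→{3,5,7}; (7,6)→{2,6}. Safe: 4. Place at column 4.
Row 4: attacked by (1,3)→{3,6}; (2,7)→{5,7}; (3,4)→{3,4,5}; (5,5)→{4,5,6}; (7,6)→{3,6}. Safe: 1, 2. Place at column 1.
Row 6: attacked by (1,3)→{3}; (2,7)→{3,7}; (3,4)→{1,4,7}; (4,1)→{1,3}; (5,5)→{4,5,6}; (7,6)→{5,6,7}. Safe: 2. Place at column 2.
Columns [3, 7, 4, 1, 5, 2, 6], r−c [-2, -5, -1, 3, 0, 4, 1], r+c [4, 9, 7, 5, 10, 8, 13] are all distinct, so no two queens attack.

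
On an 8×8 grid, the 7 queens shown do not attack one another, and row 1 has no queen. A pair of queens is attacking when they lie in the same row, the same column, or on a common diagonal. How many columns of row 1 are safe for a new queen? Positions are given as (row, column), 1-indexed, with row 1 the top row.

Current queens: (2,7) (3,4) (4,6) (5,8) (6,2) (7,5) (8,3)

1

(2,7) attacks row 1 at column 7 and diagonals 6, 8.
(3,4) attacks row 1 at column 4 and diagonals 2, 6.
(4,6) attacks row 1 at column 6 and diagonals 3.
(5,8) attacks row 1 at column 8 and diagonals 4.
(6,2) attacks row 1 at column 2 and diagonals 7.
(7,5) attacks row 1 at column 5.
(8,3) attacks row 1 at column 3.
Attacked columns: {2, 3, 4, 5, 6, 7, 8}. Safe: {1}.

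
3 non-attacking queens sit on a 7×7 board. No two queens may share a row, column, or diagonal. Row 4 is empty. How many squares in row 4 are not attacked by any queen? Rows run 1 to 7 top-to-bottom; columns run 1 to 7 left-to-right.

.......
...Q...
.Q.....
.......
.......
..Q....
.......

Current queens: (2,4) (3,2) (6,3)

(2,4) attacks row 4 at column 4 and diagonals 2, 6.
(3,2) attacks row 4 at column 2 and diagonals 1, 3.
(6,3) attacks row 4 at column 3 and diagonals 1, 5.
Attacked columns: {1, 2, 3, 4, 5, 6}. Safe: {7}.

1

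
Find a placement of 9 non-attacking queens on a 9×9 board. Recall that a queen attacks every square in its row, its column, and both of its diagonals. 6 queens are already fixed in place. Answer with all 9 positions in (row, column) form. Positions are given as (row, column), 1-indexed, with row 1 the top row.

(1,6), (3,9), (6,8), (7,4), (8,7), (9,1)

(1,6) (2,2) (3,9) (4,5) (5,3) (6,8) (7,4) (8,7) (9,1)

Row 2: attacked by (1,6)→{5,6,7}; (3,9)→{8,9}; (6,8)→{4,8}; (7,4)→{4,9}; (8,7)→{1,7}; (9,1)→{1,8}. Safe: 2, 3. Place at column 2.
Row 4: attacked by (1,6)→{3,6,9}; (2,2)→{2,4}; (3,9)→{8,9}; (6,8)→{6,8}; (7,4)→{1,4,7}; (8,7)→{3,7}; (9,1)→{1,6}. Safe: 5. Place at column 5.
Row 5: attacked by (1,6)→{2,6}; (2,2)→{2,5}; (3,9)→{7,9}; (4,5)→{4,5,6}; (6,8)→{7,8,9}; (7,4)→{2,4,6}; (8,7)→{4,7}; (9,1)→{1,5}. Safe: 3. Place at column 3.
Columns [6, 2, 9, 5, 3, 8, 4, 7, 1], r−c [-5, 0, -6, -1, 2, -2, 3, 1, 8], r+c [7, 4, 12, 9, 8, 14, 11, 15, 10] are all distinct, so no two queens attack.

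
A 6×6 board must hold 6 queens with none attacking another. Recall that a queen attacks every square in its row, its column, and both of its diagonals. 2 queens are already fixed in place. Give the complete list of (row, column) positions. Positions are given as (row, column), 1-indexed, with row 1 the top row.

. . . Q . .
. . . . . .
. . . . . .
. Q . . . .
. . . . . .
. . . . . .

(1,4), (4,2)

(1,4) (2,1) (3,5) (4,2) (5,6) (6,3)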